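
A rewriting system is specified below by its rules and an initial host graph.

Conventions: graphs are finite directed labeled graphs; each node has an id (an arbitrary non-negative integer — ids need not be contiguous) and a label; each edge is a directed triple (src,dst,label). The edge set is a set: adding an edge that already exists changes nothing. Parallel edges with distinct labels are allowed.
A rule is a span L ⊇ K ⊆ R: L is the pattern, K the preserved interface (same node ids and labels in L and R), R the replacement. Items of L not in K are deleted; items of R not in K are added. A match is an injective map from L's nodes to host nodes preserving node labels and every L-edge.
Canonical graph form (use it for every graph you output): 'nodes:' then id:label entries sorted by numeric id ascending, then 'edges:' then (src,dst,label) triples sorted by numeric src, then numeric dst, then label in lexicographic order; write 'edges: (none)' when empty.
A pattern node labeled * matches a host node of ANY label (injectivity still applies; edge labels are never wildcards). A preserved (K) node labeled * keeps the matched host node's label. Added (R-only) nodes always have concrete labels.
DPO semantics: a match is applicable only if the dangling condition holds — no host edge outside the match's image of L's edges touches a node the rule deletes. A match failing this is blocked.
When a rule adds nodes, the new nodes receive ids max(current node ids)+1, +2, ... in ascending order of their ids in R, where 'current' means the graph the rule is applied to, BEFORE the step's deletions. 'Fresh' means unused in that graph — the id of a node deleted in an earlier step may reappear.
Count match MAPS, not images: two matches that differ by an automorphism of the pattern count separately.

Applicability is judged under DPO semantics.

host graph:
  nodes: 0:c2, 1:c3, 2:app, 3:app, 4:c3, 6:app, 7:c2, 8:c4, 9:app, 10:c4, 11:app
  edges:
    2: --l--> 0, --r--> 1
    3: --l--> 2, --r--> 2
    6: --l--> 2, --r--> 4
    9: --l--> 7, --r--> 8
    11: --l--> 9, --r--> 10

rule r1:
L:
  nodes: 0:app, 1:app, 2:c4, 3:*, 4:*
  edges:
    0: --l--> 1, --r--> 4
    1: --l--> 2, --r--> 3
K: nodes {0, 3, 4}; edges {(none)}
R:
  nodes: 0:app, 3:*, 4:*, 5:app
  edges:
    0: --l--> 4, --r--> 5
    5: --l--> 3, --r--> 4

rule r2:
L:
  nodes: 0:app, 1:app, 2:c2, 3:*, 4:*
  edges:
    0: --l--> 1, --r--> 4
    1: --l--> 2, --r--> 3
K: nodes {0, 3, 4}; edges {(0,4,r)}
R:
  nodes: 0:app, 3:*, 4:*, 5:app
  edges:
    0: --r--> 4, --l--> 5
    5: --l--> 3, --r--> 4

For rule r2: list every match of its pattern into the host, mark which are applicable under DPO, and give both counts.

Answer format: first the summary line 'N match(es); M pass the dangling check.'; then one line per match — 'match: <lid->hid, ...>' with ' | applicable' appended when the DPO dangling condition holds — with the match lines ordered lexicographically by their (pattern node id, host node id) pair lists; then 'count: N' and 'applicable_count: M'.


2 match(es); 1 pass the dangling check.
match: 0->6, 1->2, 2->0, 3->1, 4->4
match: 0->11, 1->9, 2->7, 3->8, 4->10 | applicable
count: 2
applicable_count: 1


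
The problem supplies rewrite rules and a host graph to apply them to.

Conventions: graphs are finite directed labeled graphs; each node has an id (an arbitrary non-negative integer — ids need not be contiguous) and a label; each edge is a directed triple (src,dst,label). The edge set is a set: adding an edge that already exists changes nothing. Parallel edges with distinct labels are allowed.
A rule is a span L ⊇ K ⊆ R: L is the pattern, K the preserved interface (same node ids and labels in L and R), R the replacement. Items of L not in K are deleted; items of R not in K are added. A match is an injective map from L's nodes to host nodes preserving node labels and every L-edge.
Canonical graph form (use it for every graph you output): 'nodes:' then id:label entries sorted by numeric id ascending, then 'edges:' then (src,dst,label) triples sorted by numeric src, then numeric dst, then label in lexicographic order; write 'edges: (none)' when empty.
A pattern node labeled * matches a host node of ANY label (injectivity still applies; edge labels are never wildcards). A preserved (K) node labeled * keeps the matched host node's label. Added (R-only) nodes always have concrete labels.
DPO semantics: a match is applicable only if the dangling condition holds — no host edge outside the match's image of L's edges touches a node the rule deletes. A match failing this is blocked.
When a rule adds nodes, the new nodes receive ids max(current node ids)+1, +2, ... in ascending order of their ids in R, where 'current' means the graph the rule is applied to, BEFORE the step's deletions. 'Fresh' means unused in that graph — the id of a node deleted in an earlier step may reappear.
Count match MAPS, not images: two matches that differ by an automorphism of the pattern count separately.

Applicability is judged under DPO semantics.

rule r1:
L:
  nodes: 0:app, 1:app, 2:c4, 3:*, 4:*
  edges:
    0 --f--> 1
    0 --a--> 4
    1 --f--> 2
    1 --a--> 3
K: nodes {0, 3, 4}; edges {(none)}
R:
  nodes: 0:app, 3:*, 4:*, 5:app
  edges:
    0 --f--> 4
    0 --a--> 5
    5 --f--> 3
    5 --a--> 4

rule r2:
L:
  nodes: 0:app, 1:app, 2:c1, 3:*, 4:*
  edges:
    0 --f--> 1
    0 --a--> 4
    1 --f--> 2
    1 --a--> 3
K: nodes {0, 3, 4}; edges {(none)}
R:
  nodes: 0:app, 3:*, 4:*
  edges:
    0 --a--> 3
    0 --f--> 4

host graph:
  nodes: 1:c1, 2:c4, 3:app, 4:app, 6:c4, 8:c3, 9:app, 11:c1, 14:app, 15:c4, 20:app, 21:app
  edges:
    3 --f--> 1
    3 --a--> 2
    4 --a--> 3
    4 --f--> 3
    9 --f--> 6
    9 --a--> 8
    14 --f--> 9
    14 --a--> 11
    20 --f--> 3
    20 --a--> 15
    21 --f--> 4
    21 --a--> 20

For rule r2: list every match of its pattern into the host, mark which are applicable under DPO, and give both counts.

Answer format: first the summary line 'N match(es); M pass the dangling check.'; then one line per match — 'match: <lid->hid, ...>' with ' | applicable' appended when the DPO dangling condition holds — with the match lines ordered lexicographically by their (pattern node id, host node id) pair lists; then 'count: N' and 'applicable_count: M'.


1 match(es); 0 pass the dangling check.
match: 0->20, 1->3, 2->1, 3->2, 4->15
count: 1
applicable_count: 0


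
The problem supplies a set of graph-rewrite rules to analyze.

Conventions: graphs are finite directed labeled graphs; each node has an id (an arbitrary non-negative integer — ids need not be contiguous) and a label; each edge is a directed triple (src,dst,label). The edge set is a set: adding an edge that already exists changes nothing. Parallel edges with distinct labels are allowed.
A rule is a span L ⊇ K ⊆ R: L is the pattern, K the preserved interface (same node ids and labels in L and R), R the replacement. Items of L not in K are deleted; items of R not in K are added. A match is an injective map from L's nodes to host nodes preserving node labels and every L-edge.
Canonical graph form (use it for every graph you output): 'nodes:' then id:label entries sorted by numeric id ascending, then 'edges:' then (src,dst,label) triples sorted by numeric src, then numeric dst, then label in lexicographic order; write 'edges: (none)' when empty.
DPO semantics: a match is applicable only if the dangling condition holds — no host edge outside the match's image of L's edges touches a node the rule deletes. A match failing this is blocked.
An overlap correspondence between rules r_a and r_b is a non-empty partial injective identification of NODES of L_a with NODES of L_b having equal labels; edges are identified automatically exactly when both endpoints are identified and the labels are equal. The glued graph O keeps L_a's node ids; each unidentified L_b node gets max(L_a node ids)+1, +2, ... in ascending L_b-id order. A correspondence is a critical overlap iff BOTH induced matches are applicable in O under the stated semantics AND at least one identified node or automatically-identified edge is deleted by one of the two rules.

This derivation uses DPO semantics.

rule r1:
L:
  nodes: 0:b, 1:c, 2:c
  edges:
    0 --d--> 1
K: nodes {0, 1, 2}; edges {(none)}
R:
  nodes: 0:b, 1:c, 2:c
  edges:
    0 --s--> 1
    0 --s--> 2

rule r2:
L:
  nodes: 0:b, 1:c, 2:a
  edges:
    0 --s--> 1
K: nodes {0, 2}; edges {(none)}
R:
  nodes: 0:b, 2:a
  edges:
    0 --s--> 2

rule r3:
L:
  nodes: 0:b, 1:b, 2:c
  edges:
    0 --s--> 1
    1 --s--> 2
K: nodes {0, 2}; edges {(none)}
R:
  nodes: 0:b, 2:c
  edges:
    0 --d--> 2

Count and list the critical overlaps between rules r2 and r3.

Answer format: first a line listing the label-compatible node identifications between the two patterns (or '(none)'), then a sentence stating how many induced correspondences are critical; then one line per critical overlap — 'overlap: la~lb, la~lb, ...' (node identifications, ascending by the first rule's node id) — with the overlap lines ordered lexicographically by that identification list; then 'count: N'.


label-compatible node identifications between L(r2) and L(r3): 0~0, 0~1, 1~2
1 of the induced correspondences is a critical overlap of r2 and r3.
overlap: 0~1, 1~2
count: 1


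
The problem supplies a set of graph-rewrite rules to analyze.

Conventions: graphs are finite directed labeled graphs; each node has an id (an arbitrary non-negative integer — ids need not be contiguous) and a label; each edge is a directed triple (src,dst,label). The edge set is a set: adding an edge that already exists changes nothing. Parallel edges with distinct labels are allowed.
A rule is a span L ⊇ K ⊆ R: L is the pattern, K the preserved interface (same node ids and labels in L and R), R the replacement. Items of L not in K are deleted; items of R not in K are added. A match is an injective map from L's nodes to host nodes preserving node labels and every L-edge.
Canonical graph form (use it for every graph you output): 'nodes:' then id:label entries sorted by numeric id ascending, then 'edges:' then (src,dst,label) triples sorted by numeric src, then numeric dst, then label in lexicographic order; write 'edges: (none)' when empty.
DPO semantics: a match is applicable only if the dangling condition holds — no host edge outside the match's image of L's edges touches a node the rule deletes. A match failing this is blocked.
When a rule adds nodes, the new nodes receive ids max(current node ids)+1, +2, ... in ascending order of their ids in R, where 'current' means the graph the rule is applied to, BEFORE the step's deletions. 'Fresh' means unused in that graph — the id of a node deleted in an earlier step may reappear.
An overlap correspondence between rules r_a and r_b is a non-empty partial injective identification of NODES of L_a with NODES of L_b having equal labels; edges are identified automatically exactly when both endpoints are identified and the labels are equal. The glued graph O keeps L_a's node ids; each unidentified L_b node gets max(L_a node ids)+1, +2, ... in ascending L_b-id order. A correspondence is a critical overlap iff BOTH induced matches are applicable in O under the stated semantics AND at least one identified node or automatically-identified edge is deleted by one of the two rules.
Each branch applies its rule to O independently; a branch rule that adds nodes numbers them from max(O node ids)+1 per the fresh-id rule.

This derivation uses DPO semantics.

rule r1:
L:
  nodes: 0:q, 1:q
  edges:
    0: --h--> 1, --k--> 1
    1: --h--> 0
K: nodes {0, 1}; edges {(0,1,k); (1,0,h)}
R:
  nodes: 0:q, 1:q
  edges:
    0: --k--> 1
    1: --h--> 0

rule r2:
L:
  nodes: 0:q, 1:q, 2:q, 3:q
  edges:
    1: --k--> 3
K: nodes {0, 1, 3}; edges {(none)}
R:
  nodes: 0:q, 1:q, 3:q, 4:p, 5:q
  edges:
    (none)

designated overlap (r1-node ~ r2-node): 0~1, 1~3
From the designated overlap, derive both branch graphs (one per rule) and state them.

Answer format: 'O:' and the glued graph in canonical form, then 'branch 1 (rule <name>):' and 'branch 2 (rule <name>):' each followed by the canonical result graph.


O:
nodes: 0:q, 1:q, 2:q, 3:q
edges: (0,1,h); (0,1,k); (1,0,h)
branch 1 (rule r1):
nodes: 0:q, 1:q, 2:q, 3:q
edges: (0,1,k); (1,0,h)
branch 2 (rule r2):
nodes: 0:q, 1:q, 2:q, 4:p, 5:q
edges: (0,1,h); (1,0,h)


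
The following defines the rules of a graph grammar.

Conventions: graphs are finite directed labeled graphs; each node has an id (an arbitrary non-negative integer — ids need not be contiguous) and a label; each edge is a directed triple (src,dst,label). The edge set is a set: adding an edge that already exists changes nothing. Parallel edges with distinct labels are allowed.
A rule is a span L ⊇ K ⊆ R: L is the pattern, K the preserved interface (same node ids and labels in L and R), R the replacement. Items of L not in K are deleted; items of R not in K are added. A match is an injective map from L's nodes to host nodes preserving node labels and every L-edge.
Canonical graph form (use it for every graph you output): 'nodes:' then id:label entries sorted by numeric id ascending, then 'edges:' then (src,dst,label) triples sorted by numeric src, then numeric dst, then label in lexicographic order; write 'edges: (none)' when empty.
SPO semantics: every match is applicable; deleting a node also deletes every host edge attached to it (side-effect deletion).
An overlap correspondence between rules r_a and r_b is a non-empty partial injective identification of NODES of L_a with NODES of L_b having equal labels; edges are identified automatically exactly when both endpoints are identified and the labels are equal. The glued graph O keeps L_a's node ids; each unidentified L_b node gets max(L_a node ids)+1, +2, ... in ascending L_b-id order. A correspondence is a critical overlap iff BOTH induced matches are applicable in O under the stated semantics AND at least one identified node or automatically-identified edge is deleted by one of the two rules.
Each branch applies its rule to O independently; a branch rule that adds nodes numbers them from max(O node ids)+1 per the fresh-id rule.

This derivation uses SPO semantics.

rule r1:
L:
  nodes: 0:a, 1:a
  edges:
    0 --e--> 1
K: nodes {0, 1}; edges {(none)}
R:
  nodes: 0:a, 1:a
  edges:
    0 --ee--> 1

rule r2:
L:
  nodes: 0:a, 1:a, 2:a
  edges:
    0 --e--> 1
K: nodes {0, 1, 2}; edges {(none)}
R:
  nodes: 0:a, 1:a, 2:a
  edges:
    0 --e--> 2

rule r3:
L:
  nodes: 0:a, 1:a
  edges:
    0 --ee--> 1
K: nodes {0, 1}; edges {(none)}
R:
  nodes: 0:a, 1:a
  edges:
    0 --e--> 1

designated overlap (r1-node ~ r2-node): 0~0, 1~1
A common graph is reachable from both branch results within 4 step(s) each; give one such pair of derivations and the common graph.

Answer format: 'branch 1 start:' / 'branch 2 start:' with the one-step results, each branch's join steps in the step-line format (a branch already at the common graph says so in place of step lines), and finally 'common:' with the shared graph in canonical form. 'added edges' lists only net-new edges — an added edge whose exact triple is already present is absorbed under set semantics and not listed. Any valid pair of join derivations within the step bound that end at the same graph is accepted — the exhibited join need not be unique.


branch 1 start:
nodes: 0:a, 1:a, 2:a
edges: (0,1,ee)
branch 2 start:
nodes: 0:a, 1:a, 2:a
edges: (0,2,e)
branch 1 step 1: rule r3; match: 0->0, 1->1; deleted nodes (none); deleted edges (0,1,ee); added nodes (none); added edges (0,1,e); result: nodes: 0:a, 1:a, 2:a edges: (0,1,e)
branch 2 step 1: rule r2; match: 0->0, 1->2, 2->1; deleted nodes (none); deleted edges (0,2,e); added nodes (none); added edges (0,1,e); result: nodes: 0:a, 1:a, 2:a edges: (0,1,e)
common:
nodes: 0:a, 1:a, 2:a
edges: (0,1,e)


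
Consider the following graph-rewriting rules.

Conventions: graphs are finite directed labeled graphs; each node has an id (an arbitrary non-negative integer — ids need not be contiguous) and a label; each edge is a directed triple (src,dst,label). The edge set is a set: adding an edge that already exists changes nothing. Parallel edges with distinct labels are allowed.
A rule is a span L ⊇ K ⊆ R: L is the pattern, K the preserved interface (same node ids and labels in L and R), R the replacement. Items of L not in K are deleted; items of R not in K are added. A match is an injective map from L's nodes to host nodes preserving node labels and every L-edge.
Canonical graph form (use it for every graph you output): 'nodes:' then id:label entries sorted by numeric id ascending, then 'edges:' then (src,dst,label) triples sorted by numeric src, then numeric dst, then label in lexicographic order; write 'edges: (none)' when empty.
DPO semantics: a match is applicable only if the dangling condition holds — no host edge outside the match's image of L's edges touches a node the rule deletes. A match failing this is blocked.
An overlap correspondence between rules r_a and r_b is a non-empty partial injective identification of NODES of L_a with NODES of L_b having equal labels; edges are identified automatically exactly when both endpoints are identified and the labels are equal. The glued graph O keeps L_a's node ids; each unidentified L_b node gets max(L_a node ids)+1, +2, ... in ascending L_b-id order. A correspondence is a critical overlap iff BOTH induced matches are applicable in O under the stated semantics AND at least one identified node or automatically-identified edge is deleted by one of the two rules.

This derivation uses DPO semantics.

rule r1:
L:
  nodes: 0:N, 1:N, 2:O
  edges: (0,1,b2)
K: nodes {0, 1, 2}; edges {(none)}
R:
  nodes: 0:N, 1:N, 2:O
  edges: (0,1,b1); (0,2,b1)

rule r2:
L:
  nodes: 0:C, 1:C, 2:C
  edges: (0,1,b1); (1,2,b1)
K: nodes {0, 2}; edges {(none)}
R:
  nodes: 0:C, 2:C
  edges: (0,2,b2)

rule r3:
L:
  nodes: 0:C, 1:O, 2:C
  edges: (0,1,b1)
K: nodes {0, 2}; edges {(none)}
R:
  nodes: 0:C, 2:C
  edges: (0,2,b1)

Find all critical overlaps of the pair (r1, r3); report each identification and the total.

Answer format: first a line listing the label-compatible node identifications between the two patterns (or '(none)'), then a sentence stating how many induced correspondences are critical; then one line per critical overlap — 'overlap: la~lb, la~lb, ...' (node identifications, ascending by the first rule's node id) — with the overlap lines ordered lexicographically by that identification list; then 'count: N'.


label-compatible node identifications between L(r1) and L(r3): 2~1
1 of the induced correspondences is a critical overlap of r1 and r3.
overlap: 2~1
count: 1


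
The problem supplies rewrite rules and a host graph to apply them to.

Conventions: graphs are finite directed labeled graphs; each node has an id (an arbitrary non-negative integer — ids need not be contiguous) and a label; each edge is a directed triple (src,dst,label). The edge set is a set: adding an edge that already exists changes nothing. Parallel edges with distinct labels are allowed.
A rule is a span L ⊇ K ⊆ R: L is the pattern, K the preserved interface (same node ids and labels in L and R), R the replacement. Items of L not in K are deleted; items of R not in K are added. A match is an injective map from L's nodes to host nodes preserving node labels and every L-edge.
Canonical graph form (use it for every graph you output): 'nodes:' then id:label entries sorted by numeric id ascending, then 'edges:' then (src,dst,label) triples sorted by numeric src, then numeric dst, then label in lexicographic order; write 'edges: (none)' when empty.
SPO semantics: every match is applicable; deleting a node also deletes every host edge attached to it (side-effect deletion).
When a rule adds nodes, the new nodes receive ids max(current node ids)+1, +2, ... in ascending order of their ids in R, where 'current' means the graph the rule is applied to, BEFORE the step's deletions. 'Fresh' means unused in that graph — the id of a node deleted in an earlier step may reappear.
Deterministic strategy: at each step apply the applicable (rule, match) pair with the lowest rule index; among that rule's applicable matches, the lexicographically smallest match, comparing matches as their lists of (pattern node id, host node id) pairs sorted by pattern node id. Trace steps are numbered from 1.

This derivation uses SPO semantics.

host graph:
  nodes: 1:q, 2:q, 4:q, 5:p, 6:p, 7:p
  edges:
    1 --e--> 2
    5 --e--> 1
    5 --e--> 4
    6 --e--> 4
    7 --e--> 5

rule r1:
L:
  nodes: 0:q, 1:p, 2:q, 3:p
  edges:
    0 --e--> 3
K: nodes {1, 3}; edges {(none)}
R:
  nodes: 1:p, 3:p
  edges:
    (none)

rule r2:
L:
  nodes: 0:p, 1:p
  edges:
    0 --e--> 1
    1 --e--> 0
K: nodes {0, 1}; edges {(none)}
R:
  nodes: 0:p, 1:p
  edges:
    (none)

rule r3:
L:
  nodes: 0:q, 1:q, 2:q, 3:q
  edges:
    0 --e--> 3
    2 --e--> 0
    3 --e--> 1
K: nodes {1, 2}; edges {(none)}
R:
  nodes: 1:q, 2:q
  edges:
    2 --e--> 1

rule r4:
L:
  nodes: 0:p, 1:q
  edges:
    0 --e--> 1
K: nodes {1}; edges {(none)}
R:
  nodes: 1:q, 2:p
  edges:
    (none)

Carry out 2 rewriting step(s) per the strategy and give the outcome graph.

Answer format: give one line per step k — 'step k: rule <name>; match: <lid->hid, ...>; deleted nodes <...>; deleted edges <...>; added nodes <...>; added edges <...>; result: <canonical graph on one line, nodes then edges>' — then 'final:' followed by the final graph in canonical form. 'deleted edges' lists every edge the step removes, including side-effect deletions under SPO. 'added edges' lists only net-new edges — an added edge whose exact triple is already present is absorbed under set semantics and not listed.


step 1: rule r4; match: 0->5, 1->1; deleted nodes 5; deleted edges (5,1,e); (5,4,e); (7,5,e); added nodes 8; added edges (none); result: nodes: 1:q, 2:q, 4:q, 6:p, 7:p, 8:p edges: (1,2,e); (6,4,e)
step 2: rule r4; match: 0->6, 1->4; deleted nodes 6; deleted edges (6,4,e); added nodes 9; added edges (none); result: nodes: 1:q, 2:q, 4:q, 7:p, 8:p, 9:p edges: (1,2,e)
final:
nodes: 1:q, 2:q, 4:q, 7:p, 8:p, 9:p
edges: (1,2,e)


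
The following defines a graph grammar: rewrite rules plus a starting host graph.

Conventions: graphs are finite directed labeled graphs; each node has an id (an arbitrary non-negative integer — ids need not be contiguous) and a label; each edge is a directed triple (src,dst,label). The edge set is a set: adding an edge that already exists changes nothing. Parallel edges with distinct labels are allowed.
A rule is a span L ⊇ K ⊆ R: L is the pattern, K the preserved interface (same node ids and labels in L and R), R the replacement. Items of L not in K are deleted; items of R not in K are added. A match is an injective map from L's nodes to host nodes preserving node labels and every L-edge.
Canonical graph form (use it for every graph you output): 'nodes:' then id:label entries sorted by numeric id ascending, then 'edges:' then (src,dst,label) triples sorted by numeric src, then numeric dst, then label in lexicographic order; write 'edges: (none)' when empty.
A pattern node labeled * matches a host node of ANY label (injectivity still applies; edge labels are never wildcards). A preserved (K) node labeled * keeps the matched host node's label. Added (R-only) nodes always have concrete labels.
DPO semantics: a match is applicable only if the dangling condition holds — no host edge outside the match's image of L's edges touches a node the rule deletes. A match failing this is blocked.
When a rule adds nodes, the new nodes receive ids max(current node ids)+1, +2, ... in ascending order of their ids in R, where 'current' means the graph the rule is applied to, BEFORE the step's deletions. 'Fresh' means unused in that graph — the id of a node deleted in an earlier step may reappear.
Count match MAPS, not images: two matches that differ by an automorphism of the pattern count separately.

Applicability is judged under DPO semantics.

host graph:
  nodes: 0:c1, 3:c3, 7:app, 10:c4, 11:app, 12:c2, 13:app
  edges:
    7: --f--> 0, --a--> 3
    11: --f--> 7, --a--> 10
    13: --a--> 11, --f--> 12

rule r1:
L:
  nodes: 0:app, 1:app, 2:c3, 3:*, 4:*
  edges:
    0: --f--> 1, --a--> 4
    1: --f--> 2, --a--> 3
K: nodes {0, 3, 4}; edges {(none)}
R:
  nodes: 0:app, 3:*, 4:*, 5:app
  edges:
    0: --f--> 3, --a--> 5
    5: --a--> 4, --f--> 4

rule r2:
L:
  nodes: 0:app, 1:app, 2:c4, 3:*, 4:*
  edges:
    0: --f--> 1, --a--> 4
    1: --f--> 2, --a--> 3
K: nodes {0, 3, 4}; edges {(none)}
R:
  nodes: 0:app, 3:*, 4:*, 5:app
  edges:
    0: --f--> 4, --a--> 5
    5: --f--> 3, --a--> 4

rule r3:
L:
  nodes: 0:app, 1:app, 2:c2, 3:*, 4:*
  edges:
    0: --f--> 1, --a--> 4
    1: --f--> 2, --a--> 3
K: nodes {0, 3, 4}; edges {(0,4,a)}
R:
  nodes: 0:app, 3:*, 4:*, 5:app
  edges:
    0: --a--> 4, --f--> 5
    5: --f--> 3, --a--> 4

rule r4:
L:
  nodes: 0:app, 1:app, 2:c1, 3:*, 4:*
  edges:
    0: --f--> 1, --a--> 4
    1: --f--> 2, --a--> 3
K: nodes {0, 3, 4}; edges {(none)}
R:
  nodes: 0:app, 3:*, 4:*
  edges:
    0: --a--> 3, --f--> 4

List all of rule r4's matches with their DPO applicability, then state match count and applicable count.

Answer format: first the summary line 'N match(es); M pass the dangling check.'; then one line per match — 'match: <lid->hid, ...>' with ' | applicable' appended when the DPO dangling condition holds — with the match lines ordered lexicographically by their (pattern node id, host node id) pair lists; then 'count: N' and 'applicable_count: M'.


1 match(es); 1 pass the dangling check.
match: 0->11, 1->7, 2->0, 3->3, 4->10 | applicable
count: 1
applicable_count: 1


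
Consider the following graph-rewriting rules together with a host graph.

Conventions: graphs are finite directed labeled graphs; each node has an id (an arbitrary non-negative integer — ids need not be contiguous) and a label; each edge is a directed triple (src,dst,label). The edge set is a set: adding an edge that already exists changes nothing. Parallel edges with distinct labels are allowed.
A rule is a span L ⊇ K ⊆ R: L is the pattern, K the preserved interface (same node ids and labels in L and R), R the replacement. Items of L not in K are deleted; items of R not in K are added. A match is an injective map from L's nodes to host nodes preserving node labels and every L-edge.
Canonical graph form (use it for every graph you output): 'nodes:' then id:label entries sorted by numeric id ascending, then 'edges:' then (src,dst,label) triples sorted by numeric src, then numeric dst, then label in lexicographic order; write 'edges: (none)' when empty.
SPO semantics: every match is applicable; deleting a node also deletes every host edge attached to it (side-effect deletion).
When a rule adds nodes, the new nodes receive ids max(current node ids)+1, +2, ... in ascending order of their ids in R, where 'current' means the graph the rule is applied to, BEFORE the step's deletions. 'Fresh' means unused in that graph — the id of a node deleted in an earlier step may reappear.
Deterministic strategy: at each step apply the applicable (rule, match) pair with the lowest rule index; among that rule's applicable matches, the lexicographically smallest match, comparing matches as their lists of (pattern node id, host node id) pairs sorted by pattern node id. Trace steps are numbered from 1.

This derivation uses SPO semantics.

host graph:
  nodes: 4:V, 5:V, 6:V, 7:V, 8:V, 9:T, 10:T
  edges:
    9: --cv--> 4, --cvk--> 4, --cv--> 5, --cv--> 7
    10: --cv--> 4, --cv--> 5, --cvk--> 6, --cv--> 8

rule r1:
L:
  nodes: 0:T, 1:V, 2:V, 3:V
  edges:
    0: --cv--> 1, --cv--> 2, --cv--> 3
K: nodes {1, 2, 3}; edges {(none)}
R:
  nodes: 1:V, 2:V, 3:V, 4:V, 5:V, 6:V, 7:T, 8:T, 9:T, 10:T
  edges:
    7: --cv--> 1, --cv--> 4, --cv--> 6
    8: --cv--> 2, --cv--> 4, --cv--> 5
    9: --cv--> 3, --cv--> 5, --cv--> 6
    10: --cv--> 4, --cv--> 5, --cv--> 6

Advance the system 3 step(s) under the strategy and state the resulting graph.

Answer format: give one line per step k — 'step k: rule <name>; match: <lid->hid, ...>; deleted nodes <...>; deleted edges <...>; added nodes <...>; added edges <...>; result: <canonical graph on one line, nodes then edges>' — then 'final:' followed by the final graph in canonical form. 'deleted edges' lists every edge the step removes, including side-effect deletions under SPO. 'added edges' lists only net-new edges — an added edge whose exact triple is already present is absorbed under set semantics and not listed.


step 1: rule r1; match: 0->9, 1->4, 2->5, 3->7; deleted nodes 9; deleted edges (9,4,cv); (9,4,cvk); (9,5,cv); (9,7,cv); added nodes 11, 12, 13, 14, 15, 16, 17; added edges (14,4,cv); (14,11,cv); (14,13,cv); (15,5,cv); (15,11,cv); (15,12,cv); (16,7,cv); (16,12,cv); (16,13,cv); (17,11,cv); (17,12,cv); (17,13,cv); result: nodes: 4:V, 5:V, 6:V, 7:V, 8:V, 10:T, 11:V, 12:V, 13:V, 14:T, 15:T, 16:T, 17:T edges: (10,4,cv); (10,5,cv); (10,6,cvk); (10,8,cv); (14,4,cv); (14,11,cv); (14,13,cv); (15,5,cv); (15,11,cv); (15,12,cv); (16,7,cv); (16,12,cv); (16,13,cv); (17,11,cv); (17,12,cv); (17,13,cv)
step 2: rule r1; match: 0->10, 1->4, 2->5, 3->8; deleted nodes 10; deleted edges (10,4,cv); (10,5,cv); (10,6,cvk); (10,8,cv); added nodes 18, 19, 20, 21, 22, 23, 24; added edges (21,4,cv); (21,18,cv); (21,20,cv); (22,5,cv); (22,18,cv); (22,19,cv); (23,8,cv); (23,19,cv); (23,20,cv); (24,18,cv); (24,19,cv); (24,20,cv); result: nodes: 4:V, 5:V, 6:V, 7:V, 8:V, 11:V, 12:V, 13:V, 14:T, 15:T, 16:T, 17:T, 18:V, 19:V, 20:V, 21:T, 22:T, 23:T, 24:T edges: (14,4,cv); (14,11,cv); (14,13,cv); (15,5,cv); (15,11,cv); (15,12,cv); (16,7,cv); (16,12,cv); (16,13,cv); (17,11,cv); (17,12,cv); (17,13,cv); (21,4,cv); (21,18,cv); (21,20,cv); (22,5,cv); (22,18,cv); (22,19,cv); (23,8,cv); (23,19,cv); (23,20,cv); (24,18,cv); (24,19,cv); (24,20,cv)
step 3: rule r1; match: 0->14, 1->4, 2->11, 3->13; deleted nodes 14; deleted edges (14,4,cv); (14,11,cv); (14,13,cv); added nodes 25, 26, 27, 28, 29, 30, 31; added edges (28,4,cv); (28,25,cv); (28,27,cv); (29,11,cv); (29,25,cv); (29,26,cv); (30,13,cv); (30,26,cv); (30,27,cv); (31,25,cv); (31,26,cv); (31,27,cv); result: nodes: 4:V, 5:V, 6:V, 7:V, 8:V, 11:V, 12:V, 13:V, 15:T, 16:T, 17:T, 18:V, 19:V, 20:V, 21:T, 22:T, 23:T, 24:T, 25:V, 26:V, 27:V, 28:T, 29:T, 30:T, 31:T edges: (15,5,cv); (15,11,cv); (15,12,cv); (16,7,cv); (16,12,cv); (16,13,cv); (17,11,cv); (17,12,cv); (17,13,cv); (21,4,cv); (21,18,cv); (21,20,cv); (22,5,cv); (22,18,cv); (22,19,cv); (23,8,cv); (23,19,cv); (23,20,cv); (24,18,cv); (24,19,cv); (24,20,cv); (28,4,cv); (28,25,cv); (28,27,cv); (29,11,cv); (29,25,cv); (29,26,cv); (30,13,cv); (30,26,cv); (30,27,cv); (31,25,cv); (31,26,cv); (31,27,cv)
final:
nodes: 4:V, 5:V, 6:V, 7:V, 8:V, 11:V, 12:V, 13:V, 15:T, 16:T, 17:T, 18:V, 19:V, 20:V, 21:T, 22:T, 23:T, 24:T, 25:V, 26:V, 27:V, 28:T, 29:T, 30:T, 31:T
edges: (15,5,cv); (15,11,cv); (15,12,cv); (16,7,cv); (16,12,cv); (16,13,cv); (17,11,cv); (17,12,cv); (17,13,cv); (21,4,cv); (21,18,cv); (21,20,cv); (22,5,cv); (22,18,cv); (22,19,cv); (23,8,cv); (23,19,cv); (23,20,cv); (24,18,cv); (24,19,cv); (24,20,cv); (28,4,cv); (28,25,cv); (28,27,cv); (29,11,cv); (29,25,cv); (29,26,cv); (30,13,cv); (30,26,cv); (30,27,cv); (31,25,cv); (31,26,cv); (31,27,cv)


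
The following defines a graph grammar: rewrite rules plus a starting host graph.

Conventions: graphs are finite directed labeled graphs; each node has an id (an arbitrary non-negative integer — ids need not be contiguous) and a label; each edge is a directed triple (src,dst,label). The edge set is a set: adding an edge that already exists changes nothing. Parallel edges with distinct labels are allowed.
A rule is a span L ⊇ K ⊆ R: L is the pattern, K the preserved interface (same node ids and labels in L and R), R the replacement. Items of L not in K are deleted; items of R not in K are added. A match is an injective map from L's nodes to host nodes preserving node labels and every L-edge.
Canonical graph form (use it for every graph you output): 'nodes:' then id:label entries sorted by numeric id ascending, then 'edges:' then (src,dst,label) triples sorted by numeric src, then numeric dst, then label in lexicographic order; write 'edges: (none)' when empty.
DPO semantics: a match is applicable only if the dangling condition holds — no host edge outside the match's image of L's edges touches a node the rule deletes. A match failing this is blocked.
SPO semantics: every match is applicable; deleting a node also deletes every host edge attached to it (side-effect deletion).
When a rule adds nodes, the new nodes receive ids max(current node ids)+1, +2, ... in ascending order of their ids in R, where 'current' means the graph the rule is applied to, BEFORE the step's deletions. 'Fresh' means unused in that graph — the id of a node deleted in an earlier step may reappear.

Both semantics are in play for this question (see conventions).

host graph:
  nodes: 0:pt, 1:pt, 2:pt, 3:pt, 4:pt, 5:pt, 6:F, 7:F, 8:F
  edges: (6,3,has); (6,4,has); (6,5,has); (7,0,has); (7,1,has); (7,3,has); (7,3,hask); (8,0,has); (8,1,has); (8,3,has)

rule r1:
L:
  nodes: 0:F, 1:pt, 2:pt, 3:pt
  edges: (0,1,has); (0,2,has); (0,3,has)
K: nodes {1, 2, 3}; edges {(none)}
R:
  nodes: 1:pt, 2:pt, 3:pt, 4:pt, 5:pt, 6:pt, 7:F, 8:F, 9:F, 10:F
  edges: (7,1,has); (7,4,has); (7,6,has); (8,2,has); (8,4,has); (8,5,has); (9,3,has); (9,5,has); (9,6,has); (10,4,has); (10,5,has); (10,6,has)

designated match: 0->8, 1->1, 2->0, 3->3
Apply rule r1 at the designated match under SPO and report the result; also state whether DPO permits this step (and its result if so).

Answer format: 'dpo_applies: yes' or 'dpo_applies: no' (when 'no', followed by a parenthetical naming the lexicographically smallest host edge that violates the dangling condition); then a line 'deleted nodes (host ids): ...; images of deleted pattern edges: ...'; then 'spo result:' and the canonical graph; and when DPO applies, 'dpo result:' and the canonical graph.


dpo_applies: yes
deleted nodes (host ids): 8; images of deleted pattern edges: (8,0,has); (8,1,has); (8,3,has)
spo result:
nodes: 0:pt, 1:pt, 2:pt, 3:pt, 4:pt, 5:pt, 6:F, 7:F, 9:pt, 10:pt, 11:pt, 12:F, 13:F, 14:F, 15:F
edges: (6,3,has); (6,4,has); (6,5,has); (7,0,has); (7,1,has); (7,3,has); (7,3,hask); (12,1,has); (12,9,has); (12,11,has); (13,0,has); (13,9,has); (13,10,has); (14,3,has); (14,10,has); (14,11,has); (15,9,has); (15,10,has); (15,11,has)
dpo result:
nodes: 0:pt, 1:pt, 2:pt, 3:pt, 4:pt, 5:pt, 6:F, 7:F, 9:pt, 10:pt, 11:pt, 12:F, 13:F, 14:F, 15:F
edges: (6,3,has); (6,4,has); (6,5,has); (7,0,has); (7,1,has); (7,3,has); (7,3,hask); (12,1,has); (12,9,has); (12,11,has); (13,0,has); (13,9,has); (13,10,has); (14,3,has); (14,10,has); (14,11,has); (15,9,has); (15,10,has); (15,11,has)


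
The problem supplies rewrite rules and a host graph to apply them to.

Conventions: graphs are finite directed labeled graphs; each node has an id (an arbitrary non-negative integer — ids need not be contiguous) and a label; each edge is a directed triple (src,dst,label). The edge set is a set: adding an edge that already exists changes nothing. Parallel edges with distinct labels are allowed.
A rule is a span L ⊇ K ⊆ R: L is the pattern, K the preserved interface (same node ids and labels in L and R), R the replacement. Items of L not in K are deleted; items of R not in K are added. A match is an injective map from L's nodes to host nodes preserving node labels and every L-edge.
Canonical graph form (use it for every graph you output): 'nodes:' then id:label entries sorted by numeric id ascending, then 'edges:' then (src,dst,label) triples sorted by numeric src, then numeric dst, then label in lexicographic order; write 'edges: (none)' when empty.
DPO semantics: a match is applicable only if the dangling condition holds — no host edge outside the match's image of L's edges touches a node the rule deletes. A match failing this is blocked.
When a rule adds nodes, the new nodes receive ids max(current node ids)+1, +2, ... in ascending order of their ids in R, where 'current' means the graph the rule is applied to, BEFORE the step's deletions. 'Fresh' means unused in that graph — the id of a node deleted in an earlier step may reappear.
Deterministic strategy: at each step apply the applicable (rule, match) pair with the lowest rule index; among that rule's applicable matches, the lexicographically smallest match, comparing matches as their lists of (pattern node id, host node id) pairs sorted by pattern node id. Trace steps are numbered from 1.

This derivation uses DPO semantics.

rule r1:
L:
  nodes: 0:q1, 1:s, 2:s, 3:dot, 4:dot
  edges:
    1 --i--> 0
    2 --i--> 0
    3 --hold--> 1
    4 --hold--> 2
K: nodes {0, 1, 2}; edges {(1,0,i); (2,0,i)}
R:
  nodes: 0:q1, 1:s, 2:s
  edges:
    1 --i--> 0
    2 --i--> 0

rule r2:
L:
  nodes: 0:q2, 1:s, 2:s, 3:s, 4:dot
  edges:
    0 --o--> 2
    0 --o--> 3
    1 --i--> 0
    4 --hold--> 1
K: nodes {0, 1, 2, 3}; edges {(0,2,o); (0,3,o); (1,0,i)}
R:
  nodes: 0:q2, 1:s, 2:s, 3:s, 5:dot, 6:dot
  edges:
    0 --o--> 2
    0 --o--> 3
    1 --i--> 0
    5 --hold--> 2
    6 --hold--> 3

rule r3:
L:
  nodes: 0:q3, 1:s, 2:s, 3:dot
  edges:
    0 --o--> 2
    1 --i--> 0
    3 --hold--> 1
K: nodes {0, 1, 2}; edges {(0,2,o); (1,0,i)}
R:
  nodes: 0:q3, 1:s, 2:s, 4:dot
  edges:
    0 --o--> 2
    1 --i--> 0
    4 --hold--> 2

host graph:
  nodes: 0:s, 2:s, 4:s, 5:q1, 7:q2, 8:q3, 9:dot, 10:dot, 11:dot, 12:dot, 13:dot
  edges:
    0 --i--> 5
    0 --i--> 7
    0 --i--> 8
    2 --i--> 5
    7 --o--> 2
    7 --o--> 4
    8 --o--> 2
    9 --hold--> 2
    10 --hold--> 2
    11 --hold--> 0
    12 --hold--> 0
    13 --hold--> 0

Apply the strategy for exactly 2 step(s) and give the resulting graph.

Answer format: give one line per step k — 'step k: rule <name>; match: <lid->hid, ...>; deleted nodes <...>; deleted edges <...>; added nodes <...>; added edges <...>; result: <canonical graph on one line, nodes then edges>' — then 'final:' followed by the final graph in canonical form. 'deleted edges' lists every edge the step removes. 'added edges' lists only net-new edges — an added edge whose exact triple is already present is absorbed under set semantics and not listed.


step 1: rule r1; match: 0->5, 1->0, 2->2, 3->11, 4->9; deleted nodes 9, 11; deleted edges (9,2,hold); (11,0,hold); added nodes (none); added edges (none); result: nodes: 0:s, 2:s, 4:s, 5:q1, 7:q2, 8:q3, 10:dot, 12:dot, 13:dot edges: (0,5,i); (0,7,i); (0,8,i); (2,5,i); (7,2,o); (7,4,o); (8,2,o); (10,2,hold); (12,0,hold); (13,0,hold)
step 2: rule r1; match: 0->5, 1->0, 2->2, 3->12, 4->10; deleted nodes 10, 12; deleted edges (10,2,hold); (12,0,hold); added nodes (none); added edges (none); result: nodes: 0:s, 2:s, 4:s, 5:q1, 7:q2, 8:q3, 13:dot edges: (0,5,i); (0,7,i); (0,8,i); (2,5,i); (7,2,o); (7,4,o); (8,2,o); (13,0,hold)
final:
nodes: 0:s, 2:s, 4:s, 5:q1, 7:q2, 8:q3, 13:dot
edges: (0,5,i); (0,7,i); (0,8,i); (2,5,i); (7,2,o); (7,4,o); (8,2,o); (13,0,hold)


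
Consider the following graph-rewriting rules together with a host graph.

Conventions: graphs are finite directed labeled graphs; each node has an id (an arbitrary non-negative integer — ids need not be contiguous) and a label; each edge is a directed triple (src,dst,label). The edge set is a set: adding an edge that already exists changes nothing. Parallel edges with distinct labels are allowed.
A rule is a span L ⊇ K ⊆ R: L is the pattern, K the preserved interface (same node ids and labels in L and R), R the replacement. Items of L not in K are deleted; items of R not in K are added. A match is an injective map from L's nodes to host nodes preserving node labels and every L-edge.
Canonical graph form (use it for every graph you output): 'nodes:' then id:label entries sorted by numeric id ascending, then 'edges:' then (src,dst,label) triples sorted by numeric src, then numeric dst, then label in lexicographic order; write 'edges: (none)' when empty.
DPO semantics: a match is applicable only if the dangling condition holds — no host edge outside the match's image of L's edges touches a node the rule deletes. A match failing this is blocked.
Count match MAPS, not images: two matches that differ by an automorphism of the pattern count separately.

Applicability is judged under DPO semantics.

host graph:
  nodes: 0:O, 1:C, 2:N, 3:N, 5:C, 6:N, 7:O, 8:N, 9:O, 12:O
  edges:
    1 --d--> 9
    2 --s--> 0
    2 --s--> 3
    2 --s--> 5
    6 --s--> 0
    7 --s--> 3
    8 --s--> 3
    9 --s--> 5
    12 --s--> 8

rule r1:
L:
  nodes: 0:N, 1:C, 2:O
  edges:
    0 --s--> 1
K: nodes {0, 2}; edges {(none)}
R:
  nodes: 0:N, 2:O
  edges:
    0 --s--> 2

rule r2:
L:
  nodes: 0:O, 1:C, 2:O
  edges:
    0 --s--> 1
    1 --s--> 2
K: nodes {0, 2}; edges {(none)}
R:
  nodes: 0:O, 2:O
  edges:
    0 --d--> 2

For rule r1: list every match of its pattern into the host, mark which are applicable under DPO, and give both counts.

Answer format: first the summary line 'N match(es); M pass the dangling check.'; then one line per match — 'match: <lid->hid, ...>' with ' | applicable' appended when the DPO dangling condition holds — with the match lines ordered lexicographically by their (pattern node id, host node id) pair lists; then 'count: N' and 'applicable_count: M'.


4 match(es); 0 pass the dangling check.
match: 0->2, 1->5, 2->0
match: 0->2, 1->5, 2->7
match: 0->2, 1->5, 2->9
match: 0->2, 1->5, 2->12
count: 4
applicable_count: 0
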